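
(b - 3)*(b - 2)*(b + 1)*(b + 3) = b^4 - b^3 - 11*b^2 + 9*b + 18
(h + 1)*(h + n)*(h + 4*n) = h^3 + 5*h^2*n + h^2 + 4*h*n^2 + 5*h*n + 4*n^2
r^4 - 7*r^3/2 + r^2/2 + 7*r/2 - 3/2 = (r - 3)*(r - 1)*(r - 1/2)*(r + 1)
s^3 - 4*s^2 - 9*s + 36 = (s - 4)*(s - 3)*(s + 3)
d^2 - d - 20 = (d - 5)*(d + 4)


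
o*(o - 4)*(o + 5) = o^3 + o^2 - 20*o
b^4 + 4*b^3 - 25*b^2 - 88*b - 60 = (b - 5)*(b + 1)*(b + 2)*(b + 6)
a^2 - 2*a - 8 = (a - 4)*(a + 2)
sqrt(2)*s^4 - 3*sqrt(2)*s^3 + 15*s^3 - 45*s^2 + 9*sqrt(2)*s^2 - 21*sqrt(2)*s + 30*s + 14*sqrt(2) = (s - 2)*(s - 1)*(s + 7*sqrt(2))*(sqrt(2)*s + 1)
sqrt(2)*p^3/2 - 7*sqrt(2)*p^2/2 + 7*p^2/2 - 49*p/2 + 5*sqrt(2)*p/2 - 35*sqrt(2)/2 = (p - 7)*(p + 5*sqrt(2)/2)*(sqrt(2)*p/2 + 1)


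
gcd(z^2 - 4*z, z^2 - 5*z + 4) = z - 4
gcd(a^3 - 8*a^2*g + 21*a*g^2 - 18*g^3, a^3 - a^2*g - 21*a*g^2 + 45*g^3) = a^2 - 6*a*g + 9*g^2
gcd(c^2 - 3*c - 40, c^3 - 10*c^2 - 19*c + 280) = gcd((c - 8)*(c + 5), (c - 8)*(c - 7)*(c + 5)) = c^2 - 3*c - 40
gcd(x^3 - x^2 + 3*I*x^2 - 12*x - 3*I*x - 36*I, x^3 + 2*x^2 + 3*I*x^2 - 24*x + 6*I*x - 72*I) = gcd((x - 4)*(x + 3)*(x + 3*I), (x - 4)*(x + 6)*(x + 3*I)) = x^2 + x*(-4 + 3*I) - 12*I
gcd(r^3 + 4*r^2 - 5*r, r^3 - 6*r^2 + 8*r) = r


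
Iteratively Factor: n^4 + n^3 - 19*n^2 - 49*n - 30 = (n + 1)*(n^3 - 19*n - 30) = (n + 1)*(n + 2)*(n^2 - 2*n - 15) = (n + 1)*(n + 2)*(n + 3)*(n - 5)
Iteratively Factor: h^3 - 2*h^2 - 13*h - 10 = (h + 1)*(h^2 - 3*h - 10) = (h + 1)*(h + 2)*(h - 5)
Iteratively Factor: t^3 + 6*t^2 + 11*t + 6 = (t + 2)*(t^2 + 4*t + 3) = (t + 2)*(t + 3)*(t + 1)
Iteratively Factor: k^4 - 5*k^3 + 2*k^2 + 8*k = (k - 4)*(k^3 - k^2 - 2*k) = (k - 4)*(k - 2)*(k^2 + k) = (k - 4)*(k - 2)*(k + 1)*(k)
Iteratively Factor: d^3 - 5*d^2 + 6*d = (d - 3)*(d^2 - 2*d) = d*(d - 3)*(d - 2)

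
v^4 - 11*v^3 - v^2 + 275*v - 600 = (v - 8)*(v - 5)*(v - 3)*(v + 5)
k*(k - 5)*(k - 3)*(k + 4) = k^4 - 4*k^3 - 17*k^2 + 60*k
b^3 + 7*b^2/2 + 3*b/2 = b*(b + 1/2)*(b + 3)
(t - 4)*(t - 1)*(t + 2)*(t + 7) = t^4 + 4*t^3 - 27*t^2 - 34*t + 56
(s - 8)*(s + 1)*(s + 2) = s^3 - 5*s^2 - 22*s - 16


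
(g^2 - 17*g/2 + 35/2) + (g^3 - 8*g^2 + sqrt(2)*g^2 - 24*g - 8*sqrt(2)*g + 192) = g^3 - 7*g^2 + sqrt(2)*g^2 - 65*g/2 - 8*sqrt(2)*g + 419/2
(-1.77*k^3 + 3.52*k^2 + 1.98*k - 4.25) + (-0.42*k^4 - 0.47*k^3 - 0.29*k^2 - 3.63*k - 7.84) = -0.42*k^4 - 2.24*k^3 + 3.23*k^2 - 1.65*k - 12.09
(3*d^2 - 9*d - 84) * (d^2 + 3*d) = 3*d^4 - 111*d^2 - 252*d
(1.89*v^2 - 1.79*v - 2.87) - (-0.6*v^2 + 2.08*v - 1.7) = 2.49*v^2 - 3.87*v - 1.17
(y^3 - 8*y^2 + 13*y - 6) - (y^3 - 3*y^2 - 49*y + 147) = -5*y^2 + 62*y - 153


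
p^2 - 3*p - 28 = (p - 7)*(p + 4)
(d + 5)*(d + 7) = d^2 + 12*d + 35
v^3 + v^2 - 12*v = v*(v - 3)*(v + 4)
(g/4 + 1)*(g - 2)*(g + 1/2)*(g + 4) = g^4/4 + 13*g^3/8 + 3*g^2/4 - 8*g - 4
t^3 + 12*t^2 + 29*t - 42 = (t - 1)*(t + 6)*(t + 7)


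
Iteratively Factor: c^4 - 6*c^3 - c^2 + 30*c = (c - 3)*(c^3 - 3*c^2 - 10*c) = (c - 3)*(c + 2)*(c^2 - 5*c) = c*(c - 3)*(c + 2)*(c - 5)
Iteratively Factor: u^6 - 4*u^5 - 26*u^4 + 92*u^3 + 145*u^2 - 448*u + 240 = (u - 4)*(u^5 - 26*u^3 - 12*u^2 + 97*u - 60) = (u - 4)*(u - 1)*(u^4 + u^3 - 25*u^2 - 37*u + 60) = (u - 4)*(u - 1)*(u + 4)*(u^3 - 3*u^2 - 13*u + 15) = (u - 5)*(u - 4)*(u - 1)*(u + 4)*(u^2 + 2*u - 3) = (u - 5)*(u - 4)*(u - 1)^2*(u + 4)*(u + 3)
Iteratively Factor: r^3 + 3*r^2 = (r + 3)*(r^2) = r*(r + 3)*(r)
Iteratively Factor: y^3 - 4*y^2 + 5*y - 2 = (y - 1)*(y^2 - 3*y + 2) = (y - 2)*(y - 1)*(y - 1)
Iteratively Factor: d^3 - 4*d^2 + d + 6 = (d - 3)*(d^2 - d - 2) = (d - 3)*(d - 2)*(d + 1)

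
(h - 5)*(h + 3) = h^2 - 2*h - 15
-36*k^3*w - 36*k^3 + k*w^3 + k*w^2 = (-6*k + w)*(6*k + w)*(k*w + k)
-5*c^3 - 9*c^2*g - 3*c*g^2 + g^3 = (-5*c + g)*(c + g)^2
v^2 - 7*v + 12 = (v - 4)*(v - 3)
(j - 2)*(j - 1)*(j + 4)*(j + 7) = j^4 + 8*j^3 - 3*j^2 - 62*j + 56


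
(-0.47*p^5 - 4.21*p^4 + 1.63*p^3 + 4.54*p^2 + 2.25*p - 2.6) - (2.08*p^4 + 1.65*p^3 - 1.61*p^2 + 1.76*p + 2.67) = -0.47*p^5 - 6.29*p^4 - 0.02*p^3 + 6.15*p^2 + 0.49*p - 5.27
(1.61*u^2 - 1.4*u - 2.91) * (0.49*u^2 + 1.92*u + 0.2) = 0.7889*u^4 + 2.4052*u^3 - 3.7919*u^2 - 5.8672*u - 0.582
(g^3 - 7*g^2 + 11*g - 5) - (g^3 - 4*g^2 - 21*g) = -3*g^2 + 32*g - 5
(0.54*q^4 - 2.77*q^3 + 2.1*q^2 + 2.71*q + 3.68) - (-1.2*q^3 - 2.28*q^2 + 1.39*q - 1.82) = 0.54*q^4 - 1.57*q^3 + 4.38*q^2 + 1.32*q + 5.5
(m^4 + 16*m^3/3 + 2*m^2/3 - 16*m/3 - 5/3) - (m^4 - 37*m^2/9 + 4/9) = 16*m^3/3 + 43*m^2/9 - 16*m/3 - 19/9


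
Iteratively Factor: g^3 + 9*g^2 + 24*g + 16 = (g + 4)*(g^2 + 5*g + 4) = (g + 1)*(g + 4)*(g + 4)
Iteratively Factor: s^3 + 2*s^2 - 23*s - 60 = (s + 3)*(s^2 - s - 20) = (s - 5)*(s + 3)*(s + 4)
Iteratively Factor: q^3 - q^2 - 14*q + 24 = (q - 2)*(q^2 + q - 12) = (q - 2)*(q + 4)*(q - 3)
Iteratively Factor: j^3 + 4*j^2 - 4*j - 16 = (j + 4)*(j^2 - 4) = (j - 2)*(j + 4)*(j + 2)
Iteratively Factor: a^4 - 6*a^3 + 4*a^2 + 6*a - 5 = (a + 1)*(a^3 - 7*a^2 + 11*a - 5) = (a - 1)*(a + 1)*(a^2 - 6*a + 5) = (a - 1)^2*(a + 1)*(a - 5)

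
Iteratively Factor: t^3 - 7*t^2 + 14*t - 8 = (t - 1)*(t^2 - 6*t + 8) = (t - 4)*(t - 1)*(t - 2)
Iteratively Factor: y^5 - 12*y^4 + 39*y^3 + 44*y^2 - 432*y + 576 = (y - 3)*(y^4 - 9*y^3 + 12*y^2 + 80*y - 192) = (y - 4)*(y - 3)*(y^3 - 5*y^2 - 8*y + 48) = (y - 4)^2*(y - 3)*(y^2 - y - 12) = (y - 4)^3*(y - 3)*(y + 3)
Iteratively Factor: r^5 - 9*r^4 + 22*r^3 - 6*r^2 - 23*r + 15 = (r - 3)*(r^4 - 6*r^3 + 4*r^2 + 6*r - 5) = (r - 3)*(r - 1)*(r^3 - 5*r^2 - r + 5) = (r - 3)*(r - 1)*(r + 1)*(r^2 - 6*r + 5) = (r - 3)*(r - 1)^2*(r + 1)*(r - 5)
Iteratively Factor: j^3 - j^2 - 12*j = (j)*(j^2 - j - 12) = j*(j + 3)*(j - 4)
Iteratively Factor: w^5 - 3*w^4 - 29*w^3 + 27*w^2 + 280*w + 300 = (w + 2)*(w^4 - 5*w^3 - 19*w^2 + 65*w + 150) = (w - 5)*(w + 2)*(w^3 - 19*w - 30) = (w - 5)*(w + 2)^2*(w^2 - 2*w - 15) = (w - 5)^2*(w + 2)^2*(w + 3)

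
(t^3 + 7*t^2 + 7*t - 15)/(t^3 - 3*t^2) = (t^3 + 7*t^2 + 7*t - 15)/(t^2*(t - 3))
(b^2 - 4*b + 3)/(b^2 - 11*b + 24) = (b - 1)/(b - 8)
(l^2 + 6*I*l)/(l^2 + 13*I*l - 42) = l/(l + 7*I)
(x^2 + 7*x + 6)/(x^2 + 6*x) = (x + 1)/x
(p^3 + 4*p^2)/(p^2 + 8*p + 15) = p^2*(p + 4)/(p^2 + 8*p + 15)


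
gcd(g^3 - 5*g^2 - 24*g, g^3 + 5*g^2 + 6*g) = g^2 + 3*g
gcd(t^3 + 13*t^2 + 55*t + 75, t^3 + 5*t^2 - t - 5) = t + 5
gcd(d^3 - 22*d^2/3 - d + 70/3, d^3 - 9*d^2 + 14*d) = d^2 - 9*d + 14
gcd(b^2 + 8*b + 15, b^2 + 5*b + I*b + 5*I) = b + 5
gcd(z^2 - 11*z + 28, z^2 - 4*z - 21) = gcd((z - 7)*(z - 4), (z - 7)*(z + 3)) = z - 7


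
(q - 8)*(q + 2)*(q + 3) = q^3 - 3*q^2 - 34*q - 48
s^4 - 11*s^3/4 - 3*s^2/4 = s^2*(s - 3)*(s + 1/4)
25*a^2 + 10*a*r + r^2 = (5*a + r)^2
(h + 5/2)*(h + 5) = h^2 + 15*h/2 + 25/2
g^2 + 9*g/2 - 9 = (g - 3/2)*(g + 6)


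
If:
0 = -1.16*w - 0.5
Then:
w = -0.43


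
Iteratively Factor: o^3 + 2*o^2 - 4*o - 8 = (o - 2)*(o^2 + 4*o + 4) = (o - 2)*(o + 2)*(o + 2)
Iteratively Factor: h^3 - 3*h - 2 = (h - 2)*(h^2 + 2*h + 1) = (h - 2)*(h + 1)*(h + 1)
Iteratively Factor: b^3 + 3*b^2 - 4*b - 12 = (b + 2)*(b^2 + b - 6) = (b + 2)*(b + 3)*(b - 2)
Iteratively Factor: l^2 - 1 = (l + 1)*(l - 1)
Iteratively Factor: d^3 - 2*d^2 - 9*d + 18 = (d - 2)*(d^2 - 9) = (d - 3)*(d - 2)*(d + 3)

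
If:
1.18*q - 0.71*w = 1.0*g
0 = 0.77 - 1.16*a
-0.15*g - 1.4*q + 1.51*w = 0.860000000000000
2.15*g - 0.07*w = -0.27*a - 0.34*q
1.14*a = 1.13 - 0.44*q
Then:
No Solution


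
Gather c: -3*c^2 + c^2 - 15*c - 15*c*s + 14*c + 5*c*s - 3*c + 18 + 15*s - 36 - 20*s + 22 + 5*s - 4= -2*c^2 + c*(-10*s - 4)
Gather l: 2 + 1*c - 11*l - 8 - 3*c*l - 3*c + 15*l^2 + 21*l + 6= -2*c + 15*l^2 + l*(10 - 3*c)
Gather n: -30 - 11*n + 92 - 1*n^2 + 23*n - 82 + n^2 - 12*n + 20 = 0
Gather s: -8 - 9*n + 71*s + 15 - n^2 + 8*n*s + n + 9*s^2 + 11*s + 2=-n^2 - 8*n + 9*s^2 + s*(8*n + 82) + 9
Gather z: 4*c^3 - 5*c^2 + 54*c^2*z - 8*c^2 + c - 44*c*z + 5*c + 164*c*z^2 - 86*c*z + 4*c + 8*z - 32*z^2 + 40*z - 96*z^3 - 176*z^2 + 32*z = 4*c^3 - 13*c^2 + 10*c - 96*z^3 + z^2*(164*c - 208) + z*(54*c^2 - 130*c + 80)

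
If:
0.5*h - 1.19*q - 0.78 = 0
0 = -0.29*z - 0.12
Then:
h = 2.38*q + 1.56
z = -0.41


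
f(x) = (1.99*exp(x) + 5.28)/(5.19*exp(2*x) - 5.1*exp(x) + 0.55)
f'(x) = (1.99*exp(x) + 5.28)*(-10.38*exp(2*x) + 5.1*exp(x))/(5.19*exp(2*x) - 5.1*exp(x) + 0.55)^2 + 1.99*exp(x)/(5.19*exp(2*x) - 5.1*exp(x) + 0.55)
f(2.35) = 0.05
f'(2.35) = -0.07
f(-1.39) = -14.50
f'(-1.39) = 21.56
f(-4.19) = 11.20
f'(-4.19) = 1.83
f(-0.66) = -9.02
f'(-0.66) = -3.24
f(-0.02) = 13.45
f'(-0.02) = -120.86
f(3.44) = 0.01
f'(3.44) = -0.02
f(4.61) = 0.00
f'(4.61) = -0.00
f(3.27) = 0.02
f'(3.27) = -0.02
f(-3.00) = 17.41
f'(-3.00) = 13.18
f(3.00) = 0.02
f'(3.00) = -0.03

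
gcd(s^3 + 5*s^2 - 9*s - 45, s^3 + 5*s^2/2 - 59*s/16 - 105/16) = s + 3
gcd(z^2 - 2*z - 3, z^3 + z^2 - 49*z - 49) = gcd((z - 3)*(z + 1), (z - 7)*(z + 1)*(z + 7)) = z + 1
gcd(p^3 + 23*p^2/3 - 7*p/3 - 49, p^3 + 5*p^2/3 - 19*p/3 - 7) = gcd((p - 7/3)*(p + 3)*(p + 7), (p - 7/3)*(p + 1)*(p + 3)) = p^2 + 2*p/3 - 7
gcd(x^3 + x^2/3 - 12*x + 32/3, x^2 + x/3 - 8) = x - 8/3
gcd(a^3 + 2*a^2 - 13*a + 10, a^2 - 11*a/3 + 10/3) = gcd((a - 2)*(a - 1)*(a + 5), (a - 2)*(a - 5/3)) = a - 2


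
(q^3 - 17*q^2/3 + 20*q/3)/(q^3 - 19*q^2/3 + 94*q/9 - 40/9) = 3*q/(3*q - 2)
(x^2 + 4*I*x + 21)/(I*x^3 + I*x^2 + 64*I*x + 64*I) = (-I*x^2 + 4*x - 21*I)/(x^3 + x^2 + 64*x + 64)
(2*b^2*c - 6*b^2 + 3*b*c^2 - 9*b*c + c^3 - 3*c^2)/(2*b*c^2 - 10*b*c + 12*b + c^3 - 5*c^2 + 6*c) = (b + c)/(c - 2)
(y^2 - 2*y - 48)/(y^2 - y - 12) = (-y^2 + 2*y + 48)/(-y^2 + y + 12)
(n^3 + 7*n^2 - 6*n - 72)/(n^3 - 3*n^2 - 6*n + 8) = (n^3 + 7*n^2 - 6*n - 72)/(n^3 - 3*n^2 - 6*n + 8)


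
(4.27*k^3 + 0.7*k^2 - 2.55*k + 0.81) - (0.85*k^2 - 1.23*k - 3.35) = 4.27*k^3 - 0.15*k^2 - 1.32*k + 4.16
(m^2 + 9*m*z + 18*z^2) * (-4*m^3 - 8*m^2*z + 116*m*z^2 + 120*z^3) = -4*m^5 - 44*m^4*z - 28*m^3*z^2 + 1020*m^2*z^3 + 3168*m*z^4 + 2160*z^5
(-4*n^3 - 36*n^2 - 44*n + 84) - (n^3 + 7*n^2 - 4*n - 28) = -5*n^3 - 43*n^2 - 40*n + 112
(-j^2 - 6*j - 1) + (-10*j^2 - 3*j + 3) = -11*j^2 - 9*j + 2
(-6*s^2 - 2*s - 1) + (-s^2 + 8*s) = -7*s^2 + 6*s - 1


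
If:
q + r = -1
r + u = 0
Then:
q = u - 1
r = -u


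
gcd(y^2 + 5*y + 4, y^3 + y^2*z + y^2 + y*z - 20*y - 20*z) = 1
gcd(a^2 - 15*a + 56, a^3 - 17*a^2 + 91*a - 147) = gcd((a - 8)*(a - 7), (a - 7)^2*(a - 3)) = a - 7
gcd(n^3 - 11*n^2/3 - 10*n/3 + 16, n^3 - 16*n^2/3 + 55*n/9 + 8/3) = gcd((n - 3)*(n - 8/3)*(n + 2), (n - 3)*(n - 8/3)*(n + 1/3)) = n^2 - 17*n/3 + 8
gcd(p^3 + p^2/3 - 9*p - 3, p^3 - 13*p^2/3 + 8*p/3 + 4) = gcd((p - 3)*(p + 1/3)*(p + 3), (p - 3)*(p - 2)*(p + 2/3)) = p - 3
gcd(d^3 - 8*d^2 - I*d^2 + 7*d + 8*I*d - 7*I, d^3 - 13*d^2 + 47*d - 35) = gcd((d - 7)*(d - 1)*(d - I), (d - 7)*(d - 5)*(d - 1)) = d^2 - 8*d + 7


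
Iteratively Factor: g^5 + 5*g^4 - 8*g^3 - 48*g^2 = (g + 4)*(g^4 + g^3 - 12*g^2) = g*(g + 4)*(g^3 + g^2 - 12*g) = g*(g + 4)^2*(g^2 - 3*g) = g^2*(g + 4)^2*(g - 3)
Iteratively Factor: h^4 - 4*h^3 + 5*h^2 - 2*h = (h - 1)*(h^3 - 3*h^2 + 2*h) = h*(h - 1)*(h^2 - 3*h + 2) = h*(h - 1)^2*(h - 2)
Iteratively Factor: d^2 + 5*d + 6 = (d + 3)*(d + 2)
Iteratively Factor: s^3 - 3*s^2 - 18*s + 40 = (s - 5)*(s^2 + 2*s - 8) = (s - 5)*(s - 2)*(s + 4)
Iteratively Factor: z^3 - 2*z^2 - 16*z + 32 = (z + 4)*(z^2 - 6*z + 8) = (z - 4)*(z + 4)*(z - 2)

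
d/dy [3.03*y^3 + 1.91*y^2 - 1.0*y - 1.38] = 9.09*y^2 + 3.82*y - 1.0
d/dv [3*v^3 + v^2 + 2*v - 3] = 9*v^2 + 2*v + 2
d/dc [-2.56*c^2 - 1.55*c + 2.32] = -5.12*c - 1.55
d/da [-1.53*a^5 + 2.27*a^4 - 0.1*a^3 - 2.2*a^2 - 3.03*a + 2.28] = -7.65*a^4 + 9.08*a^3 - 0.3*a^2 - 4.4*a - 3.03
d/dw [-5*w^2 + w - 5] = 1 - 10*w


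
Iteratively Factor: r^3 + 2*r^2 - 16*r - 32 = (r + 4)*(r^2 - 2*r - 8) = (r + 2)*(r + 4)*(r - 4)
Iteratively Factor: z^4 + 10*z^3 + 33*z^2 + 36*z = (z + 4)*(z^3 + 6*z^2 + 9*z) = z*(z + 4)*(z^2 + 6*z + 9) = z*(z + 3)*(z + 4)*(z + 3)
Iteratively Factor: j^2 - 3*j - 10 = (j + 2)*(j - 5)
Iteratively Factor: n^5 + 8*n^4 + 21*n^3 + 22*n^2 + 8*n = (n + 1)*(n^4 + 7*n^3 + 14*n^2 + 8*n) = (n + 1)*(n + 2)*(n^3 + 5*n^2 + 4*n) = (n + 1)*(n + 2)*(n + 4)*(n^2 + n) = (n + 1)^2*(n + 2)*(n + 4)*(n)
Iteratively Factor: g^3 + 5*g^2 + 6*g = (g + 2)*(g^2 + 3*g) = g*(g + 2)*(g + 3)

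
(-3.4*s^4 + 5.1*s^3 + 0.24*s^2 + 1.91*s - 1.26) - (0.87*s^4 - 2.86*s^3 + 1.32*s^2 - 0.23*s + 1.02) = -4.27*s^4 + 7.96*s^3 - 1.08*s^2 + 2.14*s - 2.28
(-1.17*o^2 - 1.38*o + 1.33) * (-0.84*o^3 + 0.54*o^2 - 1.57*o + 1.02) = 0.9828*o^5 + 0.5274*o^4 - 0.0255*o^3 + 1.6914*o^2 - 3.4957*o + 1.3566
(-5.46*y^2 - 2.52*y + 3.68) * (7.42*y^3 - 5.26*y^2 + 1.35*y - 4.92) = -40.5132*y^5 + 10.0212*y^4 + 33.1898*y^3 + 4.1044*y^2 + 17.3664*y - 18.1056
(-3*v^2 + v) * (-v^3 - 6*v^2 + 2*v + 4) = 3*v^5 + 17*v^4 - 12*v^3 - 10*v^2 + 4*v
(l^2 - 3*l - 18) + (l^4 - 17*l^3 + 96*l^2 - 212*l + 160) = l^4 - 17*l^3 + 97*l^2 - 215*l + 142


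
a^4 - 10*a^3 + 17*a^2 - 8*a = a*(a - 8)*(a - 1)^2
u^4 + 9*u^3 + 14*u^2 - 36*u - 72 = (u - 2)*(u + 2)*(u + 3)*(u + 6)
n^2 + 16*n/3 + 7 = (n + 7/3)*(n + 3)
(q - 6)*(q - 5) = q^2 - 11*q + 30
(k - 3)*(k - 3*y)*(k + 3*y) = k^3 - 3*k^2 - 9*k*y^2 + 27*y^2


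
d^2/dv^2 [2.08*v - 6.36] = 0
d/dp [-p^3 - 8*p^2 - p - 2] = -3*p^2 - 16*p - 1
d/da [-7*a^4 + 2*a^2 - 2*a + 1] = -28*a^3 + 4*a - 2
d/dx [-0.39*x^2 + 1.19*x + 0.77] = 1.19 - 0.78*x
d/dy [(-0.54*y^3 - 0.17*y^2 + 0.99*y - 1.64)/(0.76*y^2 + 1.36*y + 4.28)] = (-0.4104*y^4 - 1.4688*y^3 - 7.9172*y^2 + 1.0376*y + 6.4676)/(0.5776*y^4 + 2.0672*y^3 + 8.3552*y^2 + 11.6416*y + 18.3184)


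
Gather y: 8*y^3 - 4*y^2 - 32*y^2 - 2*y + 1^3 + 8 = 8*y^3 - 36*y^2 - 2*y + 9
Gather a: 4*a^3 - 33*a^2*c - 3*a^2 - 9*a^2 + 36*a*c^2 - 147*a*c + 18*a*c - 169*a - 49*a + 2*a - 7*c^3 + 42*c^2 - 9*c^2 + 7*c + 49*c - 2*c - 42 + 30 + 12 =4*a^3 + a^2*(-33*c - 12) + a*(36*c^2 - 129*c - 216) - 7*c^3 + 33*c^2 + 54*c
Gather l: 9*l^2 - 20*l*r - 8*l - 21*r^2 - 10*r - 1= 9*l^2 + l*(-20*r - 8) - 21*r^2 - 10*r - 1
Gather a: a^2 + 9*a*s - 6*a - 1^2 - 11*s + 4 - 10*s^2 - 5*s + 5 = a^2 + a*(9*s - 6) - 10*s^2 - 16*s + 8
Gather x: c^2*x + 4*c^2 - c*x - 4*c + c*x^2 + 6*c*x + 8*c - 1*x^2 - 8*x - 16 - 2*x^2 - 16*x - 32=4*c^2 + 4*c + x^2*(c - 3) + x*(c^2 + 5*c - 24) - 48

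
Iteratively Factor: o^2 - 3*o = (o)*(o - 3)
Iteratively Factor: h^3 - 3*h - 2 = (h + 1)*(h^2 - h - 2) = (h + 1)^2*(h - 2)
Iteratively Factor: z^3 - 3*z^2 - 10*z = (z - 5)*(z^2 + 2*z) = z*(z - 5)*(z + 2)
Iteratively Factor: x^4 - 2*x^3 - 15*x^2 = (x + 3)*(x^3 - 5*x^2) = x*(x + 3)*(x^2 - 5*x) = x*(x - 5)*(x + 3)*(x)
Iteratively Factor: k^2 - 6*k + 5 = (k - 1)*(k - 5)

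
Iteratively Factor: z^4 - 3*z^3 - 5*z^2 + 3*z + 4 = (z + 1)*(z^3 - 4*z^2 - z + 4) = (z + 1)^2*(z^2 - 5*z + 4) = (z - 4)*(z + 1)^2*(z - 1)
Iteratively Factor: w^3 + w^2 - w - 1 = (w + 1)*(w^2 - 1) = (w + 1)^2*(w - 1)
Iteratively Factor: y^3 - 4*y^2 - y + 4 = (y - 4)*(y^2 - 1) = (y - 4)*(y - 1)*(y + 1)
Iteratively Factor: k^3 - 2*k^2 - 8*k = (k + 2)*(k^2 - 4*k) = (k - 4)*(k + 2)*(k)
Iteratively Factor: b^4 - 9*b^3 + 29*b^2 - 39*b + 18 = (b - 3)*(b^3 - 6*b^2 + 11*b - 6) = (b - 3)*(b - 1)*(b^2 - 5*b + 6) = (b - 3)^2*(b - 1)*(b - 2)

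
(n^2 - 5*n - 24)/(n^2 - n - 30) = (-n^2 + 5*n + 24)/(-n^2 + n + 30)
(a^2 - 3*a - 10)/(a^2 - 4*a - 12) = (a - 5)/(a - 6)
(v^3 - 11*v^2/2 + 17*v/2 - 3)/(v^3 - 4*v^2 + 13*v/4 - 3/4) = 2*(v - 2)/(2*v - 1)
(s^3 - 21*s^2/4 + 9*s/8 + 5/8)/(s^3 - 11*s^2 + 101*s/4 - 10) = (4*s^2 - 19*s - 5)/(2*(2*s^2 - 21*s + 40))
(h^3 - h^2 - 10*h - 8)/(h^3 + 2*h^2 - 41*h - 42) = (h^2 - 2*h - 8)/(h^2 + h - 42)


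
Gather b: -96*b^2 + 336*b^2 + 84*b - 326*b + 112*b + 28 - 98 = 240*b^2 - 130*b - 70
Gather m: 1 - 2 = -1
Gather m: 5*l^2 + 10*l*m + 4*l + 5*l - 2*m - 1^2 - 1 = 5*l^2 + 9*l + m*(10*l - 2) - 2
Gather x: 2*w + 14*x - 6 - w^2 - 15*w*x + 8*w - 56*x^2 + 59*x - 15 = -w^2 + 10*w - 56*x^2 + x*(73 - 15*w) - 21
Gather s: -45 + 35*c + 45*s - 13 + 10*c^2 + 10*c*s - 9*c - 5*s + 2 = 10*c^2 + 26*c + s*(10*c + 40) - 56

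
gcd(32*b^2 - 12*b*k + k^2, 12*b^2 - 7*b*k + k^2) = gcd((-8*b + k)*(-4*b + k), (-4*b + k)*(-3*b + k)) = 4*b - k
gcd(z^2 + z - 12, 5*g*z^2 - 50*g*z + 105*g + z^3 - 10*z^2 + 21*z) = z - 3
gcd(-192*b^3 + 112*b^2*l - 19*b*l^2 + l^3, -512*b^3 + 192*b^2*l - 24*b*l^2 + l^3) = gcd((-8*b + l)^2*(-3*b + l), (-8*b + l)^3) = 64*b^2 - 16*b*l + l^2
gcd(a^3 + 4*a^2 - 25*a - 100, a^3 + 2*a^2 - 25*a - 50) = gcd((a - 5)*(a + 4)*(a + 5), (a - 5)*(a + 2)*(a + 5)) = a^2 - 25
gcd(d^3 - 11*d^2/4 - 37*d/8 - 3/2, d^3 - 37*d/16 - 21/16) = d + 3/4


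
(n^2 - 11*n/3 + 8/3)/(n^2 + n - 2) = (n - 8/3)/(n + 2)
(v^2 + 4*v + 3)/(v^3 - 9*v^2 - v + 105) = (v + 1)/(v^2 - 12*v + 35)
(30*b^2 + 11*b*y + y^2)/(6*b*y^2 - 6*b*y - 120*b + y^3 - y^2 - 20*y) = (5*b + y)/(y^2 - y - 20)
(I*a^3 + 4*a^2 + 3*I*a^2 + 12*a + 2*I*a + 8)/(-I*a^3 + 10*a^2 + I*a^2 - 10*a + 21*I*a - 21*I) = (-a^3 + a^2*(-3 + 4*I) + a*(-2 + 12*I) + 8*I)/(a^3 + a^2*(-1 + 10*I) + a*(-21 - 10*I) + 21)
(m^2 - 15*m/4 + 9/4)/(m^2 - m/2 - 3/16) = 4*(m - 3)/(4*m + 1)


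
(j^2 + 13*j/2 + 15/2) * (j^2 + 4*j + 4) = j^4 + 21*j^3/2 + 75*j^2/2 + 56*j + 30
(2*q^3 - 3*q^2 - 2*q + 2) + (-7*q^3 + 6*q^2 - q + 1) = -5*q^3 + 3*q^2 - 3*q + 3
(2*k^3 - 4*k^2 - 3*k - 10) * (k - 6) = 2*k^4 - 16*k^3 + 21*k^2 + 8*k + 60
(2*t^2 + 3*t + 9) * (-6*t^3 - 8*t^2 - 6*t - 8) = -12*t^5 - 34*t^4 - 90*t^3 - 106*t^2 - 78*t - 72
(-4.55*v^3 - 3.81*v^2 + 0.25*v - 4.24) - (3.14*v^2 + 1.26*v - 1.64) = -4.55*v^3 - 6.95*v^2 - 1.01*v - 2.6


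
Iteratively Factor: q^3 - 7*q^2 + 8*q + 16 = (q - 4)*(q^2 - 3*q - 4) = (q - 4)^2*(q + 1)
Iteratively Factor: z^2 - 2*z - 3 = (z + 1)*(z - 3)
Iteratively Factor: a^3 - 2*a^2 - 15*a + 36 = (a - 3)*(a^2 + a - 12) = (a - 3)*(a + 4)*(a - 3)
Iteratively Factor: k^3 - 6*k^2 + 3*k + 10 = (k - 2)*(k^2 - 4*k - 5) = (k - 2)*(k + 1)*(k - 5)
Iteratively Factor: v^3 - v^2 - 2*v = (v - 2)*(v^2 + v) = (v - 2)*(v + 1)*(v)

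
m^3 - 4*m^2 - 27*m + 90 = (m - 6)*(m - 3)*(m + 5)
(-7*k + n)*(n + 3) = -7*k*n - 21*k + n^2 + 3*n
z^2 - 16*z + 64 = (z - 8)^2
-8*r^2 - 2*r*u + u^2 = (-4*r + u)*(2*r + u)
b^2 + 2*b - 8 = (b - 2)*(b + 4)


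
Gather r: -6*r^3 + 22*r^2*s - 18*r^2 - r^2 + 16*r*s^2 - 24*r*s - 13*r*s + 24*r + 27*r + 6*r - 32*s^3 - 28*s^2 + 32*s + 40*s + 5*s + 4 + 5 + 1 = -6*r^3 + r^2*(22*s - 19) + r*(16*s^2 - 37*s + 57) - 32*s^3 - 28*s^2 + 77*s + 10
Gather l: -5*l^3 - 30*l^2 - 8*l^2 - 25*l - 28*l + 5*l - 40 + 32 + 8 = -5*l^3 - 38*l^2 - 48*l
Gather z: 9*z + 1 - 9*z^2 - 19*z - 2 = -9*z^2 - 10*z - 1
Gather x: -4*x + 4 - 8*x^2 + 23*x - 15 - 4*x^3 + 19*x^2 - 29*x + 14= -4*x^3 + 11*x^2 - 10*x + 3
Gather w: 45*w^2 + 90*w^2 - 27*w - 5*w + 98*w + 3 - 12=135*w^2 + 66*w - 9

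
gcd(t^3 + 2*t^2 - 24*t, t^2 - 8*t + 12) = 1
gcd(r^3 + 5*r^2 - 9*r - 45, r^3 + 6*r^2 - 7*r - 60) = r^2 + 2*r - 15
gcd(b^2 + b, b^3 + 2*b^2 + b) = b^2 + b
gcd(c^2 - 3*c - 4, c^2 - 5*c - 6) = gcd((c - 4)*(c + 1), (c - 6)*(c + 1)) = c + 1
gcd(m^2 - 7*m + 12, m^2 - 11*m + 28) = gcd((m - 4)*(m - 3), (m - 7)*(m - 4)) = m - 4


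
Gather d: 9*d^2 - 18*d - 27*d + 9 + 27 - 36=9*d^2 - 45*d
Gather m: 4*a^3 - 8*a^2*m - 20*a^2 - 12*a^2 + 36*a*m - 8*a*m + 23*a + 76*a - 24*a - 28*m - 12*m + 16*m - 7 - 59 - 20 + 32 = 4*a^3 - 32*a^2 + 75*a + m*(-8*a^2 + 28*a - 24) - 54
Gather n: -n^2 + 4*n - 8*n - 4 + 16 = -n^2 - 4*n + 12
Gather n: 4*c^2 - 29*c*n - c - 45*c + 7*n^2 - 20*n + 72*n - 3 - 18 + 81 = 4*c^2 - 46*c + 7*n^2 + n*(52 - 29*c) + 60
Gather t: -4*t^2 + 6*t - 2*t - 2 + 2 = -4*t^2 + 4*t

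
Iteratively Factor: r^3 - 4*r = (r + 2)*(r^2 - 2*r) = (r - 2)*(r + 2)*(r)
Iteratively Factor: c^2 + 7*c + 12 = (c + 3)*(c + 4)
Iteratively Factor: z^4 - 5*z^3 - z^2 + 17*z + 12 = (z + 1)*(z^3 - 6*z^2 + 5*z + 12) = (z + 1)^2*(z^2 - 7*z + 12) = (z - 3)*(z + 1)^2*(z - 4)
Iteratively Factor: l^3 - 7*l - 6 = (l + 2)*(l^2 - 2*l - 3) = (l - 3)*(l + 2)*(l + 1)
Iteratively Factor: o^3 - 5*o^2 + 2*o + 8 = (o + 1)*(o^2 - 6*o + 8) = (o - 2)*(o + 1)*(o - 4)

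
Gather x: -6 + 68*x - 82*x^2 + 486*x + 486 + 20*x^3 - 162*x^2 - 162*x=20*x^3 - 244*x^2 + 392*x + 480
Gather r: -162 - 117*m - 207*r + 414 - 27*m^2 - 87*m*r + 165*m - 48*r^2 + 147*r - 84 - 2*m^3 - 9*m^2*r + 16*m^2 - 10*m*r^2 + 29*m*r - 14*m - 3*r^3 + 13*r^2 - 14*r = -2*m^3 - 11*m^2 + 34*m - 3*r^3 + r^2*(-10*m - 35) + r*(-9*m^2 - 58*m - 74) + 168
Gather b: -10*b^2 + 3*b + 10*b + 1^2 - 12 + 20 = -10*b^2 + 13*b + 9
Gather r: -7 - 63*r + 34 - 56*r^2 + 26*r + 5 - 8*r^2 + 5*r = -64*r^2 - 32*r + 32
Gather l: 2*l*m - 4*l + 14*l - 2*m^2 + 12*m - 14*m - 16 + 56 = l*(2*m + 10) - 2*m^2 - 2*m + 40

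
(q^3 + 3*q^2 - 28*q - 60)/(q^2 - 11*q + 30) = (q^2 + 8*q + 12)/(q - 6)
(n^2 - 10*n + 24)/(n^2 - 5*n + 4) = (n - 6)/(n - 1)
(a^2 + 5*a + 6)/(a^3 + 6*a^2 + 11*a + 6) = 1/(a + 1)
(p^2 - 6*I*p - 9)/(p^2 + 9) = (p - 3*I)/(p + 3*I)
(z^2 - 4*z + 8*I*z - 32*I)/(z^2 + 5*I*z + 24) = (z - 4)/(z - 3*I)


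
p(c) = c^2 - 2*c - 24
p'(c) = 2*c - 2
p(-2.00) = -16.00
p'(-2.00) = -6.00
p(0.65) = -24.88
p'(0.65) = -0.70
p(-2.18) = -14.89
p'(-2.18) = -6.36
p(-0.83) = -21.65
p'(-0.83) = -3.66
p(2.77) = -21.87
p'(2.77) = 3.54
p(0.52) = -24.77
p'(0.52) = -0.96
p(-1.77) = -17.33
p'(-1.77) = -5.54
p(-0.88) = -21.47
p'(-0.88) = -3.76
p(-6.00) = 24.00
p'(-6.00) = -14.00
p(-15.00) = 231.00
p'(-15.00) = -32.00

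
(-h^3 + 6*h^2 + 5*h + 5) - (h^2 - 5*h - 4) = -h^3 + 5*h^2 + 10*h + 9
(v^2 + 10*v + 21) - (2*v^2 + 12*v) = -v^2 - 2*v + 21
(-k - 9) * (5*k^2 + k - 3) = -5*k^3 - 46*k^2 - 6*k + 27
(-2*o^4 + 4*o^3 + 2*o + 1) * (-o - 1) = 2*o^5 - 2*o^4 - 4*o^3 - 2*o^2 - 3*o - 1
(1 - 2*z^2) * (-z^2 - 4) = 2*z^4 + 7*z^2 - 4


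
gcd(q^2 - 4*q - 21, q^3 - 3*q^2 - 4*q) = 1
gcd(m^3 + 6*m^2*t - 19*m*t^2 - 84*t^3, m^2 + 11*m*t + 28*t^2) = m + 7*t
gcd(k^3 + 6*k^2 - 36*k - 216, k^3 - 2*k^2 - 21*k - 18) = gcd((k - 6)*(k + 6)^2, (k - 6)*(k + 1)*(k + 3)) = k - 6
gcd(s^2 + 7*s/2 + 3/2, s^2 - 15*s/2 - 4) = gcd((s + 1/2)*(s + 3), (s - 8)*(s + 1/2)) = s + 1/2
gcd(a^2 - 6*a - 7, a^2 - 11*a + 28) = a - 7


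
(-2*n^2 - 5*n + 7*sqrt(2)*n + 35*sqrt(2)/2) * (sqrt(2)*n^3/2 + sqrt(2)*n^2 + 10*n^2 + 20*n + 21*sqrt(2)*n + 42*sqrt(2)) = -sqrt(2)*n^5 - 13*n^4 - 9*sqrt(2)*n^4/2 - 117*n^3/2 + 23*sqrt(2)*n^3 + 126*sqrt(2)*n^2 + 229*n^2 + 140*sqrt(2)*n + 1323*n + 1470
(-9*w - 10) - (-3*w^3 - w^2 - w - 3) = 3*w^3 + w^2 - 8*w - 7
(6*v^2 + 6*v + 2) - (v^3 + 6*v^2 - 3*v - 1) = -v^3 + 9*v + 3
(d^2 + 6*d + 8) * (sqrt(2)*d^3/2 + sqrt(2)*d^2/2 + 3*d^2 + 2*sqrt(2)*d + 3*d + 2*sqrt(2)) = sqrt(2)*d^5/2 + 3*d^4 + 7*sqrt(2)*d^4/2 + 9*sqrt(2)*d^3 + 21*d^3 + 18*sqrt(2)*d^2 + 42*d^2 + 24*d + 28*sqrt(2)*d + 16*sqrt(2)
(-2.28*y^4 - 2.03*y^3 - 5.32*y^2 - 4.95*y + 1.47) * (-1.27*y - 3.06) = 2.8956*y^5 + 9.5549*y^4 + 12.9682*y^3 + 22.5657*y^2 + 13.2801*y - 4.4982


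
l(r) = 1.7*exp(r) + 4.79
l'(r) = 1.7*exp(r)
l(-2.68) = 4.91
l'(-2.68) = 0.12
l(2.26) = 21.08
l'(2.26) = 16.29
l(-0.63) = 5.70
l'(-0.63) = 0.91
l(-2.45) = 4.94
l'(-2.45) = 0.15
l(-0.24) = 6.13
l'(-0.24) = 1.34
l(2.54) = 26.35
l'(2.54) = 21.56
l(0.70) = 8.21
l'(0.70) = 3.42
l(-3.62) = 4.84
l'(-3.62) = 0.05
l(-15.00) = 4.79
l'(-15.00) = 0.00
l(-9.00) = 4.79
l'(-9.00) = 0.00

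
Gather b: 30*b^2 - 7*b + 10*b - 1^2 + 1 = 30*b^2 + 3*b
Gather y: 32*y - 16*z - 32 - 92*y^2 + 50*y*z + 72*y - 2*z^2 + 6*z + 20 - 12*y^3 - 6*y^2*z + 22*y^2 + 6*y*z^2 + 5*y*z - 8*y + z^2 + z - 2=-12*y^3 + y^2*(-6*z - 70) + y*(6*z^2 + 55*z + 96) - z^2 - 9*z - 14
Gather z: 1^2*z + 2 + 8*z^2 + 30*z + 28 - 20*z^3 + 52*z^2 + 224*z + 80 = -20*z^3 + 60*z^2 + 255*z + 110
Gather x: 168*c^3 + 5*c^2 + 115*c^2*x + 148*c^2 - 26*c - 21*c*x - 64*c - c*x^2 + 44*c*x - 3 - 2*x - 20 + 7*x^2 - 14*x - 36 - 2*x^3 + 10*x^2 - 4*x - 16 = 168*c^3 + 153*c^2 - 90*c - 2*x^3 + x^2*(17 - c) + x*(115*c^2 + 23*c - 20) - 75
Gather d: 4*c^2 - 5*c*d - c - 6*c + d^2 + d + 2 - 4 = 4*c^2 - 7*c + d^2 + d*(1 - 5*c) - 2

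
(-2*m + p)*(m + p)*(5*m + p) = -10*m^3 - 7*m^2*p + 4*m*p^2 + p^3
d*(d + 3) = d^2 + 3*d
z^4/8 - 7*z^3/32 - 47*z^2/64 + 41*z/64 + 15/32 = (z/4 + 1/2)*(z/2 + 1/4)*(z - 3)*(z - 5/4)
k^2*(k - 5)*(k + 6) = k^4 + k^3 - 30*k^2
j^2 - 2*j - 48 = (j - 8)*(j + 6)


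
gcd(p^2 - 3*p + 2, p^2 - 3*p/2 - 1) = p - 2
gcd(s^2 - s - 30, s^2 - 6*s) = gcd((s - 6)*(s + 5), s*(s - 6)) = s - 6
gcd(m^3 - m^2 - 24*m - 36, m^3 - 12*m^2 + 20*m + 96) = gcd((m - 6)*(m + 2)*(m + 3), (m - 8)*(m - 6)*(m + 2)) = m^2 - 4*m - 12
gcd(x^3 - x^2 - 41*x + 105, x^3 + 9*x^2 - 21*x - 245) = x^2 + 2*x - 35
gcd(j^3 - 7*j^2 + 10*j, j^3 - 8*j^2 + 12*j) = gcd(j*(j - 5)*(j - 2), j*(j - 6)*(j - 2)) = j^2 - 2*j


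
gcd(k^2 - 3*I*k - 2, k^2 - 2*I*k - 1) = k - I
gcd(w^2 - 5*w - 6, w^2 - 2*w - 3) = w + 1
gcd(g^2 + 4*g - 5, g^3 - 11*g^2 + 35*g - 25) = g - 1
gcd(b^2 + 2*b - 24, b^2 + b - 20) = b - 4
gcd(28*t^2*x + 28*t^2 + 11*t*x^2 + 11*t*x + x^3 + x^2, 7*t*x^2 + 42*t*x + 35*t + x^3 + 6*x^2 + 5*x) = 7*t*x + 7*t + x^2 + x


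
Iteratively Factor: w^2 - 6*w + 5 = (w - 5)*(w - 1)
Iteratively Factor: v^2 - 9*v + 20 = (v - 4)*(v - 5)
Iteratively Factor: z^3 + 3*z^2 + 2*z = (z + 2)*(z^2 + z) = (z + 1)*(z + 2)*(z)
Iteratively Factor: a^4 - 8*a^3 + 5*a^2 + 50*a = (a - 5)*(a^3 - 3*a^2 - 10*a) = (a - 5)*(a + 2)*(a^2 - 5*a) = (a - 5)^2*(a + 2)*(a)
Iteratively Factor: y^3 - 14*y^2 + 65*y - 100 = (y - 5)*(y^2 - 9*y + 20) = (y - 5)^2*(y - 4)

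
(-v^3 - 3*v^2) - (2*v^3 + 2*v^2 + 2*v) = -3*v^3 - 5*v^2 - 2*v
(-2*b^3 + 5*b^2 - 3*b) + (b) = -2*b^3 + 5*b^2 - 2*b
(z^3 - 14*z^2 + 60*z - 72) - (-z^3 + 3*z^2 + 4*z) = 2*z^3 - 17*z^2 + 56*z - 72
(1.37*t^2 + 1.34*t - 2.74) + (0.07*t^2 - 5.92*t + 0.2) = 1.44*t^2 - 4.58*t - 2.54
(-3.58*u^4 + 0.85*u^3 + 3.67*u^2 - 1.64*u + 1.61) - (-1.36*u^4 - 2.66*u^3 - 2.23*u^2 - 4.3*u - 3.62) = -2.22*u^4 + 3.51*u^3 + 5.9*u^2 + 2.66*u + 5.23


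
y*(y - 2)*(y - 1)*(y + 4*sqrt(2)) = y^4 - 3*y^3 + 4*sqrt(2)*y^3 - 12*sqrt(2)*y^2 + 2*y^2 + 8*sqrt(2)*y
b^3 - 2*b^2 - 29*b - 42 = (b - 7)*(b + 2)*(b + 3)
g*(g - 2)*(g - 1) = g^3 - 3*g^2 + 2*g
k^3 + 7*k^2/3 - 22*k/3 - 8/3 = (k - 2)*(k + 1/3)*(k + 4)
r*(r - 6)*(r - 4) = r^3 - 10*r^2 + 24*r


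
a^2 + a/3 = a*(a + 1/3)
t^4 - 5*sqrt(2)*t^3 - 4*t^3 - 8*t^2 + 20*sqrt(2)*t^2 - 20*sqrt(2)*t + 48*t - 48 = (t - 2)^2*(t - 6*sqrt(2))*(t + sqrt(2))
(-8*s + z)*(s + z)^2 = -8*s^3 - 15*s^2*z - 6*s*z^2 + z^3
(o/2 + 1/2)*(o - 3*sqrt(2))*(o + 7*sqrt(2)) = o^3/2 + o^2/2 + 2*sqrt(2)*o^2 - 21*o + 2*sqrt(2)*o - 21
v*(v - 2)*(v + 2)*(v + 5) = v^4 + 5*v^3 - 4*v^2 - 20*v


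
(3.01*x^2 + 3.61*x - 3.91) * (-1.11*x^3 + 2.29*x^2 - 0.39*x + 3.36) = -3.3411*x^5 + 2.8858*x^4 + 11.4331*x^3 - 0.248200000000003*x^2 + 13.6545*x - 13.1376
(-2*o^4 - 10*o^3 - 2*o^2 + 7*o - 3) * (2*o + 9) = -4*o^5 - 38*o^4 - 94*o^3 - 4*o^2 + 57*o - 27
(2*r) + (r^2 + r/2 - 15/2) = r^2 + 5*r/2 - 15/2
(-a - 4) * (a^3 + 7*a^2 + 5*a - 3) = -a^4 - 11*a^3 - 33*a^2 - 17*a + 12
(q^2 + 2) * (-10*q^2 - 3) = -10*q^4 - 23*q^2 - 6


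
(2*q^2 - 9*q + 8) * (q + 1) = 2*q^3 - 7*q^2 - q + 8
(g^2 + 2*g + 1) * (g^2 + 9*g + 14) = g^4 + 11*g^3 + 33*g^2 + 37*g + 14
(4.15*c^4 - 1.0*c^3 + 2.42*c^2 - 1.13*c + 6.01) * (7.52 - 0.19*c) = -0.7885*c^5 + 31.398*c^4 - 7.9798*c^3 + 18.4131*c^2 - 9.6395*c + 45.1952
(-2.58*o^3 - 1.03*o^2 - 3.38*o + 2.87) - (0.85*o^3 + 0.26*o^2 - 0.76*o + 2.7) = -3.43*o^3 - 1.29*o^2 - 2.62*o + 0.17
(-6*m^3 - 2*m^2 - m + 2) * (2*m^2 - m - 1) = -12*m^5 + 2*m^4 + 6*m^3 + 7*m^2 - m - 2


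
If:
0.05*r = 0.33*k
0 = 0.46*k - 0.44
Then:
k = 0.96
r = 6.31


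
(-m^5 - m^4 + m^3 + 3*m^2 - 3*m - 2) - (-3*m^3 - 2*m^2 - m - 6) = -m^5 - m^4 + 4*m^3 + 5*m^2 - 2*m + 4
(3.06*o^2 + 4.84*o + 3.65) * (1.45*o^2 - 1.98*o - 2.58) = 4.437*o^4 + 0.9592*o^3 - 12.1855*o^2 - 19.7142*o - 9.417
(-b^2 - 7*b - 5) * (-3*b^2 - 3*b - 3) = 3*b^4 + 24*b^3 + 39*b^2 + 36*b + 15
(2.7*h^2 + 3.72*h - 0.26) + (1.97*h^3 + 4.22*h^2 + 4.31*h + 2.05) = 1.97*h^3 + 6.92*h^2 + 8.03*h + 1.79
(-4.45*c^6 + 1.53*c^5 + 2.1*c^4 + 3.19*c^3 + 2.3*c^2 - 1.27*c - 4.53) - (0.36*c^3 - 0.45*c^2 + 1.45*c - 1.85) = -4.45*c^6 + 1.53*c^5 + 2.1*c^4 + 2.83*c^3 + 2.75*c^2 - 2.72*c - 2.68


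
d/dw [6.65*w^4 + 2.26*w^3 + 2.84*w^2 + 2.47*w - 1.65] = 26.6*w^3 + 6.78*w^2 + 5.68*w + 2.47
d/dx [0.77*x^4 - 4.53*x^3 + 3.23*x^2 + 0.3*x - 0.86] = 3.08*x^3 - 13.59*x^2 + 6.46*x + 0.3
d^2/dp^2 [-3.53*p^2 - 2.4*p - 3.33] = -7.06000000000000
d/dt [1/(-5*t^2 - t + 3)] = (10*t + 1)/(5*t^2 + t - 3)^2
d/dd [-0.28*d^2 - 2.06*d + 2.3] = -0.56*d - 2.06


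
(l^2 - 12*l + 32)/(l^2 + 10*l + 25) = (l^2 - 12*l + 32)/(l^2 + 10*l + 25)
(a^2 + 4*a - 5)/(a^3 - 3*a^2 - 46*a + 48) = (a + 5)/(a^2 - 2*a - 48)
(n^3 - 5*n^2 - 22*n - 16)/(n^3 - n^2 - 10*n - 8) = (n - 8)/(n - 4)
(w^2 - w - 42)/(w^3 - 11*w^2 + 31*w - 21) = (w + 6)/(w^2 - 4*w + 3)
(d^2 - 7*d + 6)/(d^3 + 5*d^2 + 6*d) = (d^2 - 7*d + 6)/(d*(d^2 + 5*d + 6))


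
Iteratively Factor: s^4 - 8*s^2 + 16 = (s - 2)*(s^3 + 2*s^2 - 4*s - 8) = (s - 2)^2*(s^2 + 4*s + 4) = (s - 2)^2*(s + 2)*(s + 2)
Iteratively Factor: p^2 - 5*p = (p)*(p - 5)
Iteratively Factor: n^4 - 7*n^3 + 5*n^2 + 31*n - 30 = (n - 3)*(n^3 - 4*n^2 - 7*n + 10) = (n - 3)*(n + 2)*(n^2 - 6*n + 5) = (n - 5)*(n - 3)*(n + 2)*(n - 1)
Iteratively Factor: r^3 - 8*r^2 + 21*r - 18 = (r - 3)*(r^2 - 5*r + 6) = (r - 3)^2*(r - 2)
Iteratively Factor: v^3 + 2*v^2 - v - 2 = (v + 2)*(v^2 - 1) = (v + 1)*(v + 2)*(v - 1)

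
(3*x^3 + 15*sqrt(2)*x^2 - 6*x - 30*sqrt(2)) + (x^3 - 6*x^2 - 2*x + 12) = 4*x^3 - 6*x^2 + 15*sqrt(2)*x^2 - 8*x - 30*sqrt(2) + 12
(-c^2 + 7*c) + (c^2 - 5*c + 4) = 2*c + 4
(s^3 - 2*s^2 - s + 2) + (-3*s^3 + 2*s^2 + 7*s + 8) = -2*s^3 + 6*s + 10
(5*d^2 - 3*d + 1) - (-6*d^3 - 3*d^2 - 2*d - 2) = 6*d^3 + 8*d^2 - d + 3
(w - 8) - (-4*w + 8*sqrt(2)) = 5*w - 8*sqrt(2) - 8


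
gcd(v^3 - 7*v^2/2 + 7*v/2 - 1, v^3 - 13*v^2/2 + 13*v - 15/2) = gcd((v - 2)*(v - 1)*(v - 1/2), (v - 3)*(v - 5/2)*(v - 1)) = v - 1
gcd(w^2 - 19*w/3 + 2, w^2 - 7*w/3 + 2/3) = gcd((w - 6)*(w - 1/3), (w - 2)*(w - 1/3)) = w - 1/3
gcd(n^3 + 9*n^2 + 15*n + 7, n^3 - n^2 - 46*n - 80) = 1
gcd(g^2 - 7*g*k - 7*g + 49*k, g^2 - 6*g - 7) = g - 7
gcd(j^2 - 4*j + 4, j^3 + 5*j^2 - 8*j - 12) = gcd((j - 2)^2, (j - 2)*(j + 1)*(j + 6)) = j - 2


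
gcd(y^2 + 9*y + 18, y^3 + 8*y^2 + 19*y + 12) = y + 3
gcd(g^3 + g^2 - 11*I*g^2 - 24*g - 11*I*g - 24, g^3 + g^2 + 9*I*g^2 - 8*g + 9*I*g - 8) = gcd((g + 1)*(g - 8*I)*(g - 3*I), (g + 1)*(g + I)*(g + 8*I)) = g + 1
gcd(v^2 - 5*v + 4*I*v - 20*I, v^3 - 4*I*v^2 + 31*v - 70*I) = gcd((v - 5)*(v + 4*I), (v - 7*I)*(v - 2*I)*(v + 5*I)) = 1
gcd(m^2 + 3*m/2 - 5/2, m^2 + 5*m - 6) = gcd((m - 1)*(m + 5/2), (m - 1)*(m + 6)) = m - 1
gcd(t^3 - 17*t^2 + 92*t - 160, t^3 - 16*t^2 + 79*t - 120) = t^2 - 13*t + 40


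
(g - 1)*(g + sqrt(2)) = g^2 - g + sqrt(2)*g - sqrt(2)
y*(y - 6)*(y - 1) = y^3 - 7*y^2 + 6*y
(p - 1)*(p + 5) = p^2 + 4*p - 5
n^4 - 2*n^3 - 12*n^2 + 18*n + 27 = (n - 3)^2*(n + 1)*(n + 3)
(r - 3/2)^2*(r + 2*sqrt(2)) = r^3 - 3*r^2 + 2*sqrt(2)*r^2 - 6*sqrt(2)*r + 9*r/4 + 9*sqrt(2)/2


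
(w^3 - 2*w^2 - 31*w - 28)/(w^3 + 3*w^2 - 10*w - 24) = (w^2 - 6*w - 7)/(w^2 - w - 6)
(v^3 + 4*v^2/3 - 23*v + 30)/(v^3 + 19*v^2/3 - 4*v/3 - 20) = (v - 3)/(v + 2)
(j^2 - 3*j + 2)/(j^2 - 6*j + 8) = (j - 1)/(j - 4)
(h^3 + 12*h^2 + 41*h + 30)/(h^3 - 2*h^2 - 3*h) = (h^2 + 11*h + 30)/(h*(h - 3))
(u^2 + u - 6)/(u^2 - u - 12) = (u - 2)/(u - 4)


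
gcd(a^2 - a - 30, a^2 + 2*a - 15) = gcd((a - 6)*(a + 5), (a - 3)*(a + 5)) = a + 5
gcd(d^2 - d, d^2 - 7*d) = d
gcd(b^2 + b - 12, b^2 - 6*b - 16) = 1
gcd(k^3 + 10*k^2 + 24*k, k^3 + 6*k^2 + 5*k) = k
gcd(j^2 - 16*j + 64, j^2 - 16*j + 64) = j^2 - 16*j + 64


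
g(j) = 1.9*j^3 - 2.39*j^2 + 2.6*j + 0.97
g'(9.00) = 421.28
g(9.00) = 1215.88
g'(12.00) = 766.04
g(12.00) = 2971.21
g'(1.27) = 5.72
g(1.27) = 4.31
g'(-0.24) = 4.08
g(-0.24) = 0.18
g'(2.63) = 29.45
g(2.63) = 25.84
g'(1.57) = 9.15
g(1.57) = 6.51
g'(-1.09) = 14.58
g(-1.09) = -7.16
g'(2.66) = 30.22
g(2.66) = 26.74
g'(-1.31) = 18.64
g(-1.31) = -10.81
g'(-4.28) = 127.47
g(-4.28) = -202.90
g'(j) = 5.7*j^2 - 4.78*j + 2.6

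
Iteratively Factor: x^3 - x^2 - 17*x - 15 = (x + 3)*(x^2 - 4*x - 5) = (x - 5)*(x + 3)*(x + 1)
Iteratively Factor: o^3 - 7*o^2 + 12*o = (o)*(o^2 - 7*o + 12) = o*(o - 3)*(o - 4)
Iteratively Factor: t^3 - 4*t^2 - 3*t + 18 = (t - 3)*(t^2 - t - 6) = (t - 3)^2*(t + 2)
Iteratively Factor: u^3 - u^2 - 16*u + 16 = (u - 1)*(u^2 - 16) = (u - 1)*(u + 4)*(u - 4)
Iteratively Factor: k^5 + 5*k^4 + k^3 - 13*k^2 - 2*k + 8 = (k + 1)*(k^4 + 4*k^3 - 3*k^2 - 10*k + 8) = (k + 1)*(k + 2)*(k^3 + 2*k^2 - 7*k + 4) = (k - 1)*(k + 1)*(k + 2)*(k^2 + 3*k - 4) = (k - 1)^2*(k + 1)*(k + 2)*(k + 4)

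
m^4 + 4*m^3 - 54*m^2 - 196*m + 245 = (m - 7)*(m - 1)*(m + 5)*(m + 7)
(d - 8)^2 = d^2 - 16*d + 64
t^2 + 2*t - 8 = (t - 2)*(t + 4)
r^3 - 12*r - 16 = (r - 4)*(r + 2)^2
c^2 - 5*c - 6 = (c - 6)*(c + 1)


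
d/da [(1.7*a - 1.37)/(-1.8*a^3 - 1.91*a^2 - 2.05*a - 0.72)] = (6.12*a^3 - 4.151*a^2 - 5.2334*a - 4.0325)/(3.24*a^6 + 6.876*a^5 + 11.0281*a^4 + 10.423*a^3 + 6.9529*a^2 + 2.952*a + 0.5184)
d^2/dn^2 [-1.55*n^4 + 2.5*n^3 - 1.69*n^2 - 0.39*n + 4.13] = -18.6*n^2 + 15.0*n - 3.38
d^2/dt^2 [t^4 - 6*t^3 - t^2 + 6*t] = 12*t^2 - 36*t - 2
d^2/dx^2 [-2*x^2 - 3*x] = -4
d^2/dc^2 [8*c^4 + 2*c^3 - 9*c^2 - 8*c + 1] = 96*c^2 + 12*c - 18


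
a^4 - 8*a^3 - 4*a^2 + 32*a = a*(a - 8)*(a - 2)*(a + 2)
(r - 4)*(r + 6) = r^2 + 2*r - 24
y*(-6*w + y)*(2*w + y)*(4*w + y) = -48*w^3*y - 28*w^2*y^2 + y^4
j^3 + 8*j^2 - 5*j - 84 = (j - 3)*(j + 4)*(j + 7)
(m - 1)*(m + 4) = m^2 + 3*m - 4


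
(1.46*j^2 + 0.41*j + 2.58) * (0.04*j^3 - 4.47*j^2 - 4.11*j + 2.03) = 0.0584*j^5 - 6.5098*j^4 - 7.7301*j^3 - 10.2539*j^2 - 9.7715*j + 5.2374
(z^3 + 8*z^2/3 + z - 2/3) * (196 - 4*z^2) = -4*z^5 - 32*z^4/3 + 192*z^3 + 1576*z^2/3 + 196*z - 392/3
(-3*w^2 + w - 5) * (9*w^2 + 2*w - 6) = -27*w^4 + 3*w^3 - 25*w^2 - 16*w + 30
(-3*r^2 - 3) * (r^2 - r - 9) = -3*r^4 + 3*r^3 + 24*r^2 + 3*r + 27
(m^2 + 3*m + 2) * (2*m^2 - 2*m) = 2*m^4 + 4*m^3 - 2*m^2 - 4*m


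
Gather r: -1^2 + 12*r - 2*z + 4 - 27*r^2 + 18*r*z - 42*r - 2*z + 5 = -27*r^2 + r*(18*z - 30) - 4*z + 8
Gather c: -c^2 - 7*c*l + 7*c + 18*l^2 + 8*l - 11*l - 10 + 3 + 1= -c^2 + c*(7 - 7*l) + 18*l^2 - 3*l - 6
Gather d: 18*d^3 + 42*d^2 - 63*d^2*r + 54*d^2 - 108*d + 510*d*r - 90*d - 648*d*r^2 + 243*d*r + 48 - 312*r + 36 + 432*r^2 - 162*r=18*d^3 + d^2*(96 - 63*r) + d*(-648*r^2 + 753*r - 198) + 432*r^2 - 474*r + 84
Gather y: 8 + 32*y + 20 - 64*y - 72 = -32*y - 44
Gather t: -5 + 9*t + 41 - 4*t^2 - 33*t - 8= -4*t^2 - 24*t + 28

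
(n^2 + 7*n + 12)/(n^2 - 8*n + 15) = (n^2 + 7*n + 12)/(n^2 - 8*n + 15)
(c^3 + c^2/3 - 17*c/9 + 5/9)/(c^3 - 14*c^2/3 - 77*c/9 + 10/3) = (c - 1)/(c - 6)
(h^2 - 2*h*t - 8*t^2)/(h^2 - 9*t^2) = (h^2 - 2*h*t - 8*t^2)/(h^2 - 9*t^2)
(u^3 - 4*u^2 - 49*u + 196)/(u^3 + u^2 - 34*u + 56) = (u - 7)/(u - 2)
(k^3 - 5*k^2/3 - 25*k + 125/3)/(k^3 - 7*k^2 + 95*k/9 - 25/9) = 3*(k + 5)/(3*k - 1)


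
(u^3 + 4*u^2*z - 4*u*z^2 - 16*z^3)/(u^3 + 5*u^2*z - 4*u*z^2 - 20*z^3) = (u + 4*z)/(u + 5*z)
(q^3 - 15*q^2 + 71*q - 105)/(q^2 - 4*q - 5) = (q^2 - 10*q + 21)/(q + 1)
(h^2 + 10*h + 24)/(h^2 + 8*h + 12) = (h + 4)/(h + 2)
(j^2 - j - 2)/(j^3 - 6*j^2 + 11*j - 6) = (j + 1)/(j^2 - 4*j + 3)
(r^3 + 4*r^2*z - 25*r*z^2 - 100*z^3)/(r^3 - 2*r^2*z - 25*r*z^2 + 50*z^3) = (-r - 4*z)/(-r + 2*z)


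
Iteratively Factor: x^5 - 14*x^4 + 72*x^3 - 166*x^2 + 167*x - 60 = (x - 4)*(x^4 - 10*x^3 + 32*x^2 - 38*x + 15) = (x - 4)*(x - 3)*(x^3 - 7*x^2 + 11*x - 5) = (x - 5)*(x - 4)*(x - 3)*(x^2 - 2*x + 1) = (x - 5)*(x - 4)*(x - 3)*(x - 1)*(x - 1)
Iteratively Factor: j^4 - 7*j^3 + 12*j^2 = (j)*(j^3 - 7*j^2 + 12*j) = j*(j - 3)*(j^2 - 4*j) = j^2*(j - 3)*(j - 4)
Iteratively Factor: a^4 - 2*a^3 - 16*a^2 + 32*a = (a)*(a^3 - 2*a^2 - 16*a + 32) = a*(a - 4)*(a^2 + 2*a - 8) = a*(a - 4)*(a + 4)*(a - 2)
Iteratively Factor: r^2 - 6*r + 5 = (r - 1)*(r - 5)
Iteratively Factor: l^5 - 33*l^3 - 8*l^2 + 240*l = (l - 5)*(l^4 + 5*l^3 - 8*l^2 - 48*l) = (l - 5)*(l - 3)*(l^3 + 8*l^2 + 16*l) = l*(l - 5)*(l - 3)*(l^2 + 8*l + 16) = l*(l - 5)*(l - 3)*(l + 4)*(l + 4)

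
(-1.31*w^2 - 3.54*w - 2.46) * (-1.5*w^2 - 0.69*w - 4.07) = 1.965*w^4 + 6.2139*w^3 + 11.4643*w^2 + 16.1052*w + 10.0122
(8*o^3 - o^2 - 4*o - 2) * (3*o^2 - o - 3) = 24*o^5 - 11*o^4 - 35*o^3 + o^2 + 14*o + 6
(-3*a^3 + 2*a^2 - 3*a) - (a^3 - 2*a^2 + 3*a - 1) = -4*a^3 + 4*a^2 - 6*a + 1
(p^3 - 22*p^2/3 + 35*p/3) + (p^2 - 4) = p^3 - 19*p^2/3 + 35*p/3 - 4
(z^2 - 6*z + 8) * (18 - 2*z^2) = -2*z^4 + 12*z^3 + 2*z^2 - 108*z + 144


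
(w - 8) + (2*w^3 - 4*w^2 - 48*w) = 2*w^3 - 4*w^2 - 47*w - 8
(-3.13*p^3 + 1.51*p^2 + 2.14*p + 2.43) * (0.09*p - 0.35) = -0.2817*p^4 + 1.2314*p^3 - 0.3359*p^2 - 0.5303*p - 0.8505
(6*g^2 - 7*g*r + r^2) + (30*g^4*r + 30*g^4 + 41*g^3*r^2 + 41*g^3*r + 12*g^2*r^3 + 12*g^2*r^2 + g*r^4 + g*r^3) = 30*g^4*r + 30*g^4 + 41*g^3*r^2 + 41*g^3*r + 12*g^2*r^3 + 12*g^2*r^2 + 6*g^2 + g*r^4 + g*r^3 - 7*g*r + r^2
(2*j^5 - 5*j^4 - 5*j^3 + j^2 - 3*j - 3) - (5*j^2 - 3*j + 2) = 2*j^5 - 5*j^4 - 5*j^3 - 4*j^2 - 5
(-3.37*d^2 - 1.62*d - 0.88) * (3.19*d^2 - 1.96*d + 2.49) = -10.7503*d^4 + 1.4374*d^3 - 8.0233*d^2 - 2.309*d - 2.1912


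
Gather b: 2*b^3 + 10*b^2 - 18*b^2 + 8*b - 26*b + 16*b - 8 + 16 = 2*b^3 - 8*b^2 - 2*b + 8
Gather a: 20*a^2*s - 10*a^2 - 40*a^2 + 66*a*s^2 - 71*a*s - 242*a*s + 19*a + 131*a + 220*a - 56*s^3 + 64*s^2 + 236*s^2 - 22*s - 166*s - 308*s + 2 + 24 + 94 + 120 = a^2*(20*s - 50) + a*(66*s^2 - 313*s + 370) - 56*s^3 + 300*s^2 - 496*s + 240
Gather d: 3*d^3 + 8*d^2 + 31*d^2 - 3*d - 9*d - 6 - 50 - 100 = 3*d^3 + 39*d^2 - 12*d - 156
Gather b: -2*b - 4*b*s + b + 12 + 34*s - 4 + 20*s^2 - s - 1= b*(-4*s - 1) + 20*s^2 + 33*s + 7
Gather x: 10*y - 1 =10*y - 1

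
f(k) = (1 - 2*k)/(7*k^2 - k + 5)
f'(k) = (1 - 14*k)*(1 - 2*k)/(7*k^2 - k + 5)^2 - 2/(7*k^2 - k + 5) = (-14*k^2 + 2*k + (2*k - 1)*(14*k - 1) - 10)/(7*k^2 - k + 5)^2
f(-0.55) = 0.27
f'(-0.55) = 0.05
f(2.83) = -0.08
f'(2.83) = 0.02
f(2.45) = -0.09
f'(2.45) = 0.02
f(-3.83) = 0.08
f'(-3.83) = 0.02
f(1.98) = -0.10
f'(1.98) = 0.02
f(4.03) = -0.06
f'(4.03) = 0.01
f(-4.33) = 0.07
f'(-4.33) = 0.02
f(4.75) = -0.05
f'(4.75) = 0.01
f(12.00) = -0.02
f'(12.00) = 0.00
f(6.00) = -0.04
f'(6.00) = 0.01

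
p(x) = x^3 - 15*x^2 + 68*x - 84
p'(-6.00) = 356.00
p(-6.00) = -1248.00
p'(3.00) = 5.00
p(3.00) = 12.00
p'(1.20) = 36.32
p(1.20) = -22.27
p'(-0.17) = 73.19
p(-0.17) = -96.00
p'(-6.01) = 356.66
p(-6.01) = -1251.56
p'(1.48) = 30.17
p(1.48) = -12.97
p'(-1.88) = 135.00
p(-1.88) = -271.50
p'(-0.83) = 94.97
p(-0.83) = -151.35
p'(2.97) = 5.36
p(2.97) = 11.84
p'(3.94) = -3.63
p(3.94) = 12.23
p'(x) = 3*x^2 - 30*x + 68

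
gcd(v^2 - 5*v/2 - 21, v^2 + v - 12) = 1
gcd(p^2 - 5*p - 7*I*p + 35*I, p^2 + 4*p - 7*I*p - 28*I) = p - 7*I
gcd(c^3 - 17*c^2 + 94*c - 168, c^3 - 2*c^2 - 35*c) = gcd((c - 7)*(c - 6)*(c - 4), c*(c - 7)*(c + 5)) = c - 7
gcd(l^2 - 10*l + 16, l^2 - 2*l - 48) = l - 8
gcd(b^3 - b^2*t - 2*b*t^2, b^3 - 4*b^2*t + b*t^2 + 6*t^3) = -b^2 + b*t + 2*t^2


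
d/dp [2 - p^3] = -3*p^2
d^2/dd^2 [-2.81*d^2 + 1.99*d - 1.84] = -5.62000000000000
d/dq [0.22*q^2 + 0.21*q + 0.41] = 0.44*q + 0.21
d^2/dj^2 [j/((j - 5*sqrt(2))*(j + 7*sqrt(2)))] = 2*(j^3 + 210*j + 140*sqrt(2))/(j^6 + 6*sqrt(2)*j^5 - 186*j^4 - 824*sqrt(2)*j^3 + 13020*j^2 + 29400*sqrt(2)*j - 343000)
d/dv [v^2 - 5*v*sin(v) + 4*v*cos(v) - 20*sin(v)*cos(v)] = -4*v*sin(v) - 5*v*cos(v) + 2*v - 5*sin(v) + 4*cos(v) - 20*cos(2*v)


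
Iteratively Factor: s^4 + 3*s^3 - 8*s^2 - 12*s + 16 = (s - 2)*(s^3 + 5*s^2 + 2*s - 8) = (s - 2)*(s + 2)*(s^2 + 3*s - 4) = (s - 2)*(s + 2)*(s + 4)*(s - 1)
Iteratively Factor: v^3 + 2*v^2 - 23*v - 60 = (v - 5)*(v^2 + 7*v + 12) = (v - 5)*(v + 4)*(v + 3)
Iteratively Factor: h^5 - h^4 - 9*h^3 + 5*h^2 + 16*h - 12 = (h - 3)*(h^4 + 2*h^3 - 3*h^2 - 4*h + 4) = (h - 3)*(h - 1)*(h^3 + 3*h^2 - 4) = (h - 3)*(h - 1)^2*(h^2 + 4*h + 4) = (h - 3)*(h - 1)^2*(h + 2)*(h + 2)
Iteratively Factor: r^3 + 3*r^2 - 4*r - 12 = (r + 2)*(r^2 + r - 6) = (r - 2)*(r + 2)*(r + 3)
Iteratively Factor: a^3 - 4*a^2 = (a)*(a^2 - 4*a) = a^2*(a - 4)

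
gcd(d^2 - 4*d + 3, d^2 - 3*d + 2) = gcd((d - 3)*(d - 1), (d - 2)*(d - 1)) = d - 1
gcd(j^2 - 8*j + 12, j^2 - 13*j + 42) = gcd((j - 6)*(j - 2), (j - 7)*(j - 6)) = j - 6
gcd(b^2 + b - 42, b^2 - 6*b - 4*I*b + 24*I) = b - 6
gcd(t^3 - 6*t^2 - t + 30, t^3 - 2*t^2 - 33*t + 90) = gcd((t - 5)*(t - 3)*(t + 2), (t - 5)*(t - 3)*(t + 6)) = t^2 - 8*t + 15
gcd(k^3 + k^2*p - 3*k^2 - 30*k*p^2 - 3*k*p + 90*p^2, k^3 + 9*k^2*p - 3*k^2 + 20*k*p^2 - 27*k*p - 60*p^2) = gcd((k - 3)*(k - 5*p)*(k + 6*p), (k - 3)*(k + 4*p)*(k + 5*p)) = k - 3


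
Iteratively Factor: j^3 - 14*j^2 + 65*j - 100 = (j - 5)*(j^2 - 9*j + 20) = (j - 5)*(j - 4)*(j - 5)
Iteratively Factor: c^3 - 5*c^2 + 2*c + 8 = (c - 2)*(c^2 - 3*c - 4) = (c - 4)*(c - 2)*(c + 1)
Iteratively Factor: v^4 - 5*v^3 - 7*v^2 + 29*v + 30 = (v - 5)*(v^3 - 7*v - 6) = (v - 5)*(v + 2)*(v^2 - 2*v - 3) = (v - 5)*(v - 3)*(v + 2)*(v + 1)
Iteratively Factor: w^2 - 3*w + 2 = (w - 2)*(w - 1)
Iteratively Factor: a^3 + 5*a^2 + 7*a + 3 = (a + 1)*(a^2 + 4*a + 3) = (a + 1)*(a + 3)*(a + 1)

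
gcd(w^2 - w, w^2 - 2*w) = w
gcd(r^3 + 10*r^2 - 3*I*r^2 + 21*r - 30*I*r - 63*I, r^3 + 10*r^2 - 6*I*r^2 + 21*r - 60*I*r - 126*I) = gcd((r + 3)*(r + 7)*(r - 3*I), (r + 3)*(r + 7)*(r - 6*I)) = r^2 + 10*r + 21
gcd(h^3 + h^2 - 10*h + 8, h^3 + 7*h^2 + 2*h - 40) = h^2 + 2*h - 8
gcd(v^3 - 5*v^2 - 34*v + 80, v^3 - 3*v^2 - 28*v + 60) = v^2 + 3*v - 10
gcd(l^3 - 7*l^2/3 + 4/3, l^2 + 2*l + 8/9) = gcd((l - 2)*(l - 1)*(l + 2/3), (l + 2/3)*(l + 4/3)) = l + 2/3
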